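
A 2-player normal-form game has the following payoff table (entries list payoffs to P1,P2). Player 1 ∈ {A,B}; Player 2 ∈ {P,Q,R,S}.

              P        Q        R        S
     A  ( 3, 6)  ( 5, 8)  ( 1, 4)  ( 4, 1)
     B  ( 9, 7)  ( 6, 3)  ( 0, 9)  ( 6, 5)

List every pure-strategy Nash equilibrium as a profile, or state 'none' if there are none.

(A,P): not NE [P1→B gives 9>3; P2→Q gives 8>6]
(A,Q): not NE [P1→B gives 6>5]
(A,R): not NE [P2→Q gives 8>4]
(A,S): not NE [P1→B gives 6>4; P2→Q gives 8>1]
(B,P): not NE [P2→R gives 9>7]
(B,Q): not NE [P2→R gives 9>3]
(B,R): not NE [P1→A gives 1>0]
(B,S): not NE [P2→R gives 9>5]

PSNE: ∅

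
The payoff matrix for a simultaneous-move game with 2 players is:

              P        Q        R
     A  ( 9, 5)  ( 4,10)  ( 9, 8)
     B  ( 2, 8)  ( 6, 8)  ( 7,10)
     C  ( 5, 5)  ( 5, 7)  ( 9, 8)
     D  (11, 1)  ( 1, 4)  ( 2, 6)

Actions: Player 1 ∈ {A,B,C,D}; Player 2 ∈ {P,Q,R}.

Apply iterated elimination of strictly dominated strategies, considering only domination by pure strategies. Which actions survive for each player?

P2 drop P (R beats it: A:8>5 B:10>8 C:8>5 D:6>1)
P1 drop D (A beats it: Q:4>1 R:9>2)
P1→{A,B,C} P2→{Q,R}

Survivors P1:{A,B,C} P2:{Q,R}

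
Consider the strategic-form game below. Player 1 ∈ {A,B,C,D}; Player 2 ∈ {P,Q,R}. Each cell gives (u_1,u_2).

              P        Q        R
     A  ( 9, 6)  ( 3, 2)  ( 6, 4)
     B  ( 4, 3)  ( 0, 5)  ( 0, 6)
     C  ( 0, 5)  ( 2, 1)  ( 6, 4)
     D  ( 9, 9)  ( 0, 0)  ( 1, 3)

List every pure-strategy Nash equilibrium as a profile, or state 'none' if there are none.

Nash profiles: (A,P), (D,P)

(A,P): NE
(A,Q): not NE [P2→P gives 6>2]
(A,R): not NE [P2→P gives 6>4]
(B,P): not NE [P1→D gives 9>4; P2→R gives 6>3]
(B,Q): not NE [P1→A gives 3>0; P2→R gives 6>5]
(B,R): not NE [P1→C gives 6>0]
(C,P): not NE [P1→D gives 9>0]
(C,Q): not NE [P1→A gives 3>2; P2→P gives 5>1]
(C,R): not NE [P2→P gives 5>4]
(D,P): NE
(D,Q): not NE [P1→A gives 3>0; P2→P gives 9>0]
(D,R): not NE [P1→C gives 6>1; P2→P gives 9>3]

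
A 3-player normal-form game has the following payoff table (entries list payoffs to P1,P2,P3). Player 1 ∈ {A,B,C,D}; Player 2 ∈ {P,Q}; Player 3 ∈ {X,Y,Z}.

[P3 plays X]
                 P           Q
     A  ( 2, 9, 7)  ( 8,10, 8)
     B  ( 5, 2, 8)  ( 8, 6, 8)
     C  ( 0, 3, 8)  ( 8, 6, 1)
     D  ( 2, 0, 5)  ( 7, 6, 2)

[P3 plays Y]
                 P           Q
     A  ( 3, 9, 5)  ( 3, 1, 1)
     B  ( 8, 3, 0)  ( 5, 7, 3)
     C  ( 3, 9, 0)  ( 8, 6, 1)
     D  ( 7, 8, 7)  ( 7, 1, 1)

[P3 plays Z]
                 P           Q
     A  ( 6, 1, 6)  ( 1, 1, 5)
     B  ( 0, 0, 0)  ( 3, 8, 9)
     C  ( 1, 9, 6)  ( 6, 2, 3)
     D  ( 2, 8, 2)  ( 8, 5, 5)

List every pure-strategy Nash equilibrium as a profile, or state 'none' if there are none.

Nash profiles: (A,Q,X)

(A,P,X): not NE [P1→B gives 5>2; P2→Q gives 10>9]
(A,P,Y): not NE [P1→B gives 8>3; P3→X gives 7>5]
(A,P,Z): not NE [P3→X gives 7>6]
(A,Q,X): NE
(A,Q,Y): not NE [P1→C gives 8>3; P2→P gives 9>1; P3→X gives 8>1]
(A,Q,Z): not NE [P1→D gives 8>1; P3→X gives 8>5]
(B,P,X): not NE [P2→Q gives 6>2]
(B,P,Y): not NE [P2→Q gives 7>3; P3→X gives 8>0]
(B,P,Z): not NE [P1→A gives 6>0; P2→Q gives 8>0; P3→X gives 8>0]
(B,Q,X): not NE [P3→Z gives 9>8]
(B,Q,Y): not NE [P1→C gives 8>5; P3→Z gives 9>3]
(B,Q,Z): not NE [P1→D gives 8>3]
(C,P,X): not NE [P1→B gives 5>0; P2→Q gives 6>3]
(C,P,Y): not NE [P1→B gives 8>3; P3→X gives 8>0]
(C,P,Z): not NE [P1→A gives 6>1; P3→X gives 8>6]
(C,Q,X): not NE [P3→Z gives 3>1]
(C,Q,Y): not NE [P2→P gives 9>6; P3→Z gives 3>1]
(C,Q,Z): not NE [P1→D gives 8>6; P2→P gives 9>2]
(D,P,X): not NE [P1→B gives 5>2; P2→Q gives 6>0; P3→Y gives 7>5]
(D,P,Y): not NE [P1→B gives 8>7]
(D,P,Z): not NE [P1→A gives 6>2; P3→Y gives 7>2]
(D,Q,X): not NE [P1→C gives 8>7; P3→Z gives 5>2]
(D,Q,Y): not NE [P1→C gives 8>7; P2→P gives 8>1; P3→Z gives 5>1]
(D,Q,Z): not NE [P2→P gives 8>5]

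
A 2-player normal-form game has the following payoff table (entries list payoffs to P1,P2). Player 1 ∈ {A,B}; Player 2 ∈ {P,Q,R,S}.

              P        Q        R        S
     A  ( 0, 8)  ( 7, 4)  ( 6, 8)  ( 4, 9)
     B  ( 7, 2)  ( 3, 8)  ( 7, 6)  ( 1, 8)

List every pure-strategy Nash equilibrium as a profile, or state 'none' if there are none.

(A,P): not NE [P1→B gives 7>0; P2→S gives 9>8]
(A,Q): not NE [P2→S gives 9>4]
(A,R): not NE [P1→B gives 7>6; P2→S gives 9>8]
(A,S): NE
(B,P): not NE [P2→S gives 8>2]
(B,Q): not NE [P1→A gives 7>3]
(B,R): not NE [P2→S gives 8>6]
(B,S): not NE [P1→A gives 4>1]

NE set: (A,S)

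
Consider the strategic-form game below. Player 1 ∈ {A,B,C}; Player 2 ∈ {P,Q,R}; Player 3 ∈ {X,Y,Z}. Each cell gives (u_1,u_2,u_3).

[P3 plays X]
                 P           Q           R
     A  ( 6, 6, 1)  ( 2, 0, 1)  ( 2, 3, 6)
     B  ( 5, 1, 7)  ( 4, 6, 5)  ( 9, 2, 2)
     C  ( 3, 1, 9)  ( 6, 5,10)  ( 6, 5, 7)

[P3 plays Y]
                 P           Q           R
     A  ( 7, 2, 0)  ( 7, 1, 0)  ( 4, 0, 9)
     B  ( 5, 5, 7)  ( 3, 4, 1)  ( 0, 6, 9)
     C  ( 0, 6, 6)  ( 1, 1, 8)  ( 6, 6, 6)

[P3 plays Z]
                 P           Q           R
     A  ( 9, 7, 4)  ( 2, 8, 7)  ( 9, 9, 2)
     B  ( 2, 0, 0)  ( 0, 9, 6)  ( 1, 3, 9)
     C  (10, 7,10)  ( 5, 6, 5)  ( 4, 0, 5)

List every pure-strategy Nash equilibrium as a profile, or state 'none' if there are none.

Nash profiles: (C,P,Z), (C,Q,X)

(A,P,X): not NE [P3→Z gives 4>1]
(A,P,Y): not NE [P3→Z gives 4>0]
(A,P,Z): not NE [P1→C gives 10>9; P2→R gives 9>7]
(A,Q,X): not NE [P1→C gives 6>2; P2→P gives 6>0; P3→Z gives 7>1]
(A,Q,Y): not NE [P2→P gives 2>1; P3→Z gives 7>0]
(A,Q,Z): not NE [P1→C gives 5>2; P2→R gives 9>8]
(A,R,X): not NE [P1→B gives 9>2; P2→P gives 6>3; P3→Y gives 9>6]
(A,R,Y): not NE [P1→C gives 6>4; P2→P gives 2>0]
(A,R,Z): not NE [P3→Y gives 9>2]
(B,P,X): not NE [P1→A gives 6>5; P2→Q gives 6>1]
(B,P,Y): not NE [P1→A gives 7>5; P2→R gives 6>5]
(B,P,Z): not NE [P1→C gives 10>2; P2→Q gives 9>0; P3→Y gives 7>0]
(B,Q,X): not NE [P1→C gives 6>4; P3→Z gives 6>5]
(B,Q,Y): not NE [P1→A gives 7>3; P2→R gives 6>4; P3→Z gives 6>1]
(B,Q,Z): not NE [P1→C gives 5>0]
(B,R,X): not NE [P2→Q gives 6>2; P3→Z gives 9>2]
(B,R,Y): not NE [P1→C gives 6>0]
(B,R,Z): not NE [P1→A gives 9>1; P2→Q gives 9>3]
(C,P,X): not NE [P1→A gives 6>3; P2→R gives 5>1; P3→Z gives 10>9]
(C,P,Y): not NE [P1→A gives 7>0; P3→Z gives 10>6]
(C,P,Z): NE
(C,Q,X): NE
(C,Q,Y): not NE [P1→A gives 7>1; P2→R gives 6>1; P3→X gives 10>8]
(C,Q,Z): not NE [P2→P gives 7>6; P3→X gives 10>5]
(C,R,X): not NE [P1→B gives 9>6]
(C,R,Y): not NE [P3→X gives 7>6]
(C,R,Z): not NE [P1→A gives 9>4; P2→P gives 7>0; P3→X gives 7>5]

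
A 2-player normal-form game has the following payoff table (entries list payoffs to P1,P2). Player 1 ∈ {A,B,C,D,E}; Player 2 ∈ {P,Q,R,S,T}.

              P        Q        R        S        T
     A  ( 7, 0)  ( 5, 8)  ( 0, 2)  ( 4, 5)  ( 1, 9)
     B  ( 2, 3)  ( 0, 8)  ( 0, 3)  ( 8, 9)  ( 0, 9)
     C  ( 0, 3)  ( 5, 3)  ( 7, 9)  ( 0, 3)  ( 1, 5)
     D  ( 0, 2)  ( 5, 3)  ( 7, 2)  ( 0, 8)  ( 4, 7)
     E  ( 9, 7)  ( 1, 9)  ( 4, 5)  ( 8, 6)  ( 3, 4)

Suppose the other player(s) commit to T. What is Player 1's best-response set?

argmax u_1 = {D}

u_1(A vs T) = 1
u_1(B vs T) = 0
u_1(C vs T) = 1
u_1(D vs T) = 4
u_1(E vs T) = 3
max payoff 4 at {D}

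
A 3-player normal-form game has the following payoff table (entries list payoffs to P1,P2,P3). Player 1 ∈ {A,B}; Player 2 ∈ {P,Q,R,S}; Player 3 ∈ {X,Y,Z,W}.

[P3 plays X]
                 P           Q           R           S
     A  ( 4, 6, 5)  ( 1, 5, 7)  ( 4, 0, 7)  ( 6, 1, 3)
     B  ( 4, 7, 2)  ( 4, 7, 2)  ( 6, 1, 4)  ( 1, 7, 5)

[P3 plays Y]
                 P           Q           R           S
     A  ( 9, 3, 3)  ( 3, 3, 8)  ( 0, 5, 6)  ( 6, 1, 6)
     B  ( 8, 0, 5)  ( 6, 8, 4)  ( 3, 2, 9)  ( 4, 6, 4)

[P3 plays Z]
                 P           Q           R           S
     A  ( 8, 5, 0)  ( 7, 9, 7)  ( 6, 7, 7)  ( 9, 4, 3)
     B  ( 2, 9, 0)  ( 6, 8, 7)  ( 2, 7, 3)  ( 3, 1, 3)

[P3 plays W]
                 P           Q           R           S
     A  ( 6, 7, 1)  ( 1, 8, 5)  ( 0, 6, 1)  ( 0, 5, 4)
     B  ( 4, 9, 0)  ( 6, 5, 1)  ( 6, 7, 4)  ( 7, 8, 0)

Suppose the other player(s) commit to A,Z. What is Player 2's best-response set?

argmax u_2 = {Q}

u_2(P vs A,Z) = 5
u_2(Q vs A,Z) = 9
u_2(R vs A,Z) = 7
u_2(S vs A,Z) = 4
max payoff 9 at {Q}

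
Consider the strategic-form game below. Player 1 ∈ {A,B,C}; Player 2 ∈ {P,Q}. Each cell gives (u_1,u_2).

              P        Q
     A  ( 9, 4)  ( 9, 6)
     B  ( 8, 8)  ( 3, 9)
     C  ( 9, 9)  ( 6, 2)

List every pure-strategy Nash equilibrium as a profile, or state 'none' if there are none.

(A,P): not NE [P2→Q gives 6>4]
(A,Q): NE
(B,P): not NE [P1→C gives 9>8; P2→Q gives 9>8]
(B,Q): not NE [P1→A gives 9>3]
(C,P): NE
(C,Q): not NE [P1→A gives 9>6; P2→P gives 9>2]

NE set: (A,Q), (C,P)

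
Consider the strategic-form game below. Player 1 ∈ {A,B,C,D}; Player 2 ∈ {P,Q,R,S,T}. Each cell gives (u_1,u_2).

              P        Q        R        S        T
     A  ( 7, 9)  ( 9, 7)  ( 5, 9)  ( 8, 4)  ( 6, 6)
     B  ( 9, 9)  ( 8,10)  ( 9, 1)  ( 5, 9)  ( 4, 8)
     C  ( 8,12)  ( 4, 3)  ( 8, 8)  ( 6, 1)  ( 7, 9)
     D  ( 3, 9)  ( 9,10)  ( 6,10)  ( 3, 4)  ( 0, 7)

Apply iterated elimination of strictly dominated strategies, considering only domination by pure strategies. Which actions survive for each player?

IESDS → P1:{A,B,D} P2:{P,Q,R}

P2 drop S (Q beats it: A:7>4 B:10>9 C:3>1 D:10>4)
P2 drop T (P beats it: A:9>6 B:9>8 C:12>9 D:9>7)
P1 drop C (B beats it: P:9>8 Q:8>4 R:9>8)
P1→{A,B,D} P2→{P,Q,R}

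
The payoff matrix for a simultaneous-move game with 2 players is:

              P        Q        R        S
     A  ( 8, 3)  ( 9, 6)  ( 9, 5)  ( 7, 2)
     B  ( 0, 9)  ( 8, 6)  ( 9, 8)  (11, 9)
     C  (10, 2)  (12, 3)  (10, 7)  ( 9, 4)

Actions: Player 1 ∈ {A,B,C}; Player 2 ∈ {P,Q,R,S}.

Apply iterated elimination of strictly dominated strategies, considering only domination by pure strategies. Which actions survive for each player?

P1 drop A (C beats it: P:10>8 Q:12>9 R:10>9 S:9>7)
P2 drop Q (R beats it: B:8>6 C:7>3)
P1→{B,C} P2→{P,R,S}

Remaining: P1:{B,C} P2:{P,R,S}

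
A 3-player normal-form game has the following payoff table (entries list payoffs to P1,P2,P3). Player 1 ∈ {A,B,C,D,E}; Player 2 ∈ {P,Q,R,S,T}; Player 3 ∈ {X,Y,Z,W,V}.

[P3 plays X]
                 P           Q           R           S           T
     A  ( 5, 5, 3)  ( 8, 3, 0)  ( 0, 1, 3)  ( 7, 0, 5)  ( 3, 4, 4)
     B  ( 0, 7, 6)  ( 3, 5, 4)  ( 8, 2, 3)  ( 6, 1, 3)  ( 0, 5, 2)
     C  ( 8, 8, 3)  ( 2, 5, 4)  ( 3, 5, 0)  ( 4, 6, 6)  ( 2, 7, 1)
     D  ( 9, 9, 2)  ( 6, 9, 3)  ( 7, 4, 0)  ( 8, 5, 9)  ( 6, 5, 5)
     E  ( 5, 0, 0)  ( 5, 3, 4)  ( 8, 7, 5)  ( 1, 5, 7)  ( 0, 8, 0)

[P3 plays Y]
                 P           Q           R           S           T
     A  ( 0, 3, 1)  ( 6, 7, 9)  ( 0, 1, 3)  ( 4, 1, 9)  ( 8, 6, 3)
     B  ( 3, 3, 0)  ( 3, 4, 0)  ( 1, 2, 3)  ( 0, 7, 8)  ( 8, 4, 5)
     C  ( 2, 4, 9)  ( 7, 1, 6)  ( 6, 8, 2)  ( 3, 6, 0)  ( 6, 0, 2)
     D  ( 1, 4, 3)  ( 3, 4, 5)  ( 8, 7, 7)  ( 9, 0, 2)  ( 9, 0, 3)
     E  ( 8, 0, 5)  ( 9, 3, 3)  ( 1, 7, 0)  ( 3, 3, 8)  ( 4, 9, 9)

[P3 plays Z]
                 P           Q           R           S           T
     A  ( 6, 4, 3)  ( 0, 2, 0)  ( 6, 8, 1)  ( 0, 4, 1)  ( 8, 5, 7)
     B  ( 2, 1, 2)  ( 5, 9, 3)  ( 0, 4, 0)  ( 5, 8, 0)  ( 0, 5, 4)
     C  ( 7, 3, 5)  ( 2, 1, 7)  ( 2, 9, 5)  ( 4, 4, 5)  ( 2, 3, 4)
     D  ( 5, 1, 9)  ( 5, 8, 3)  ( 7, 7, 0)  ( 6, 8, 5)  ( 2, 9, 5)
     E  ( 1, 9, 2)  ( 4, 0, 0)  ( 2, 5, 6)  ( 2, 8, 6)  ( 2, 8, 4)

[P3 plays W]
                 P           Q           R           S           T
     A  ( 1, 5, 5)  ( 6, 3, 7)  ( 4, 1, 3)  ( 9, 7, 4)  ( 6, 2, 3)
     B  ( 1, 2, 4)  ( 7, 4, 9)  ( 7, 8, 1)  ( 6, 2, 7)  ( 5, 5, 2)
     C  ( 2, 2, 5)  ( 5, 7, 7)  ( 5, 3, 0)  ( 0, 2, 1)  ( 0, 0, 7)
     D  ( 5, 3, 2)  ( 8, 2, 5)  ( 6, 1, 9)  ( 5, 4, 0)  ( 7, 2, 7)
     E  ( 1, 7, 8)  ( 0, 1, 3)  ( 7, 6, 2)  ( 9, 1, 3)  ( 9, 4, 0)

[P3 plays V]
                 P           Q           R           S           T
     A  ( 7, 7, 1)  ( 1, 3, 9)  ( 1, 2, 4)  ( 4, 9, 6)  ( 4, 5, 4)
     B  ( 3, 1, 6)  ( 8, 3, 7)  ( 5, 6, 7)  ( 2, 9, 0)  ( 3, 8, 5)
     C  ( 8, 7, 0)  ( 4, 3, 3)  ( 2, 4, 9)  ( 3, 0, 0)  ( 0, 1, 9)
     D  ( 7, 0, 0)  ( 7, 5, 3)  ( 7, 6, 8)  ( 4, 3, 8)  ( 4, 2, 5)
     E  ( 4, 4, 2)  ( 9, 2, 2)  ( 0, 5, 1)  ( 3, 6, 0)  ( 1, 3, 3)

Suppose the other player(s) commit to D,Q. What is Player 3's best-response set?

u_3(X vs D,Q) = 3
u_3(Y vs D,Q) = 5
u_3(Z vs D,Q) = 3
u_3(W vs D,Q) = 5
u_3(V vs D,Q) = 3
max payoff 5 at {Y,W}

P3 best: {Y,W}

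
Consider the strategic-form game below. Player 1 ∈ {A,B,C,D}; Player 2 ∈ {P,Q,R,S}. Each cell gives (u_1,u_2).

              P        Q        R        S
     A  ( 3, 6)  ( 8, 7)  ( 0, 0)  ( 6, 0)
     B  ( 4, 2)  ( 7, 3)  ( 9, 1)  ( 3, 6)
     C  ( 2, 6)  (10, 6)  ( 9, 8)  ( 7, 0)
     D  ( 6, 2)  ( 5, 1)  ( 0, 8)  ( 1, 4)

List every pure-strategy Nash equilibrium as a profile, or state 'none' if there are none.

(A,P): not NE [P1→D gives 6>3; P2→Q gives 7>6]
(A,Q): not NE [P1→C gives 10>8]
(A,R): not NE [P1→C gives 9>0; P2→Q gives 7>0]
(A,S): not NE [P1→C gives 7>6; P2→Q gives 7>0]
(B,P): not NE [P1→D gives 6>4; P2→S gives 6>2]
(B,Q): not NE [P1→C gives 10>7; P2→S gives 6>3]
(B,R): not NE [P2→S gives 6>1]
(B,S): not NE [P1→C gives 7>3]
(C,P): not NE [P1→D gives 6>2; P2→R gives 8>6]
(C,Q): not NE [P2→R gives 8>6]
(C,R): NE
(C,S): not NE [P2→R gives 8>0]
(D,P): not NE [P2→R gives 8>2]
(D,Q): not NE [P1→C gives 10>5; P2→R gives 8>1]
(D,R): not NE [P1→C gives 9>0]
(D,S): not NE [P1→C gives 7>1; P2→R gives 8>4]

PSNE = {(C,R)}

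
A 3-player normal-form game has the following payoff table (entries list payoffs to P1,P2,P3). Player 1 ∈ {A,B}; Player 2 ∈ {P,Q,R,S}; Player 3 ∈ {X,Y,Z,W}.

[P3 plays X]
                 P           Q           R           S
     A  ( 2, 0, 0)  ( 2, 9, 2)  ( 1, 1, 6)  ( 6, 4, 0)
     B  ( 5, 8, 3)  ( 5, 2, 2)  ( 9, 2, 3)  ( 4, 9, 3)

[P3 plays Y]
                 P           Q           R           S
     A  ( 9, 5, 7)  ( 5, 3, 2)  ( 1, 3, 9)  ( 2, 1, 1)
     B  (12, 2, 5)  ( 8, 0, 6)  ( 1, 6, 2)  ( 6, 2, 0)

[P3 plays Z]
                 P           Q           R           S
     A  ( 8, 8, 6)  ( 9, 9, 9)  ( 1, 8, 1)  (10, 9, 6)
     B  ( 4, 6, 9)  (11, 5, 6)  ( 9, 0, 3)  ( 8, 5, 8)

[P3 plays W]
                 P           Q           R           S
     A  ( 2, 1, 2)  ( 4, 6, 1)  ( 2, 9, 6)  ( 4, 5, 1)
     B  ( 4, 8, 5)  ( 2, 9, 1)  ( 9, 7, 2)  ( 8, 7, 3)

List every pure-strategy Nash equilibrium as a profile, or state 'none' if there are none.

(A,P,X): not NE [P1→B gives 5>2; P2→Q gives 9>0; P3→Y gives 7>0]
(A,P,Y): not NE [P1→B gives 12>9]
(A,P,Z): not NE [P2→S gives 9>8; P3→Y gives 7>6]
(A,P,W): not NE [P1→B gives 4>2; P2→R gives 9>1; P3→Y gives 7>2]
(A,Q,X): not NE [P1→B gives 5>2; P3→Z gives 9>2]
(A,Q,Y): not NE [P1→B gives 8>5; P2→P gives 5>3; P3→Z gives 9>2]
(A,Q,Z): not NE [P1→B gives 11>9]
(A,Q,W): not NE [P2→R gives 9>6; P3→Z gives 9>1]
(A,R,X): not NE [P1→B gives 9>1; P2→Q gives 9>1; P3→Y gives 9>6]
(A,R,Y): not NE [P2→P gives 5>3]
(A,R,Z): not NE [P1→B gives 9>1; P2→S gives 9>8; P3→Y gives 9>1]
(A,R,W): not NE [P1→B gives 9>2; P3→Y gives 9>6]
(A,S,X): not NE [P2→Q gives 9>4; P3→Z gives 6>0]
(A,S,Y): not NE [P1→B gives 6>2; P2→P gives 5>1; P3→Z gives 6>1]
(A,S,Z): NE
(A,S,W): not NE [P1→B gives 8>4; P2→R gives 9>5; P3→Z gives 6>1]
(B,P,X): not NE [P2→S gives 9>8; P3→Z gives 9>3]
(B,P,Y): not NE [P2→R gives 6>2; P3→Z gives 9>5]
(B,P,Z): not NE [P1→A gives 8>4]
(B,P,W): not NE [P2→Q gives 9>8; P3→Z gives 9>5]
(B,Q,X): not NE [P2→S gives 9>2; P3→Z gives 6>2]
(B,Q,Y): not NE [P2→R gives 6>0]
(B,Q,Z): not NE [P2→P gives 6>5]
(B,Q,W): not NE [P1→A gives 4>2; P3→Z gives 6>1]
(B,R,X): not NE [P2→S gives 9>2]
(B,R,Y): not NE [P3→Z gives 3>2]
(B,R,Z): not NE [P2→P gives 6>0]
(B,R,W): not NE [P2→Q gives 9>7; P3→Z gives 3>2]
(B,S,X): not NE [P1→A gives 6>4; P3→Z gives 8>3]
(B,S,Y): not NE [P2→R gives 6>2; P3→Z gives 8>0]
(B,S,Z): not NE [P1→A gives 10>8; P2→P gives 6>5]
(B,S,W): not NE [P2→Q gives 9>7; P3→Z gives 8>3]

PSNE = {(A,S,Z)}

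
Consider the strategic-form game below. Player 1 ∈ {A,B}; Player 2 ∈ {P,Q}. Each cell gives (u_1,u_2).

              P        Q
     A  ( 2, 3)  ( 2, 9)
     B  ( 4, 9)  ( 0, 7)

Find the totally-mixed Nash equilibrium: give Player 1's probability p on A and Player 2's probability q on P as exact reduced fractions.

P1 indiff ⇒ q·2+(1-q)·2 = q·4+(1-q)·0 ⇒ q(-2) = (1-q)(-2) ⇒ q = 1/2
P2 indiff ⇒ p·3+(1-p)·9 = p·9+(1-p)·7 ⇒ p(-6) = (1-p)(-2) ⇒ p = 1/4

p=1/4, q=1/2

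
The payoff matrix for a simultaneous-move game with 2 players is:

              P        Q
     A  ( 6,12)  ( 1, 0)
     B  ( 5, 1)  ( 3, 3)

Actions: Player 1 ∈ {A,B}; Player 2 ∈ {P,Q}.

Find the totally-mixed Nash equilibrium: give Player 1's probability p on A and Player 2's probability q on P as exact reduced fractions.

P1 indiff ⇒ q·6+(1-q)·1 = q·5+(1-q)·3 ⇒ q(1) = (1-q)(2) ⇒ q = 2/3
P2 indiff ⇒ p·12+(1-p)·1 = p·0+(1-p)·3 ⇒ p(12) = (1-p)(2) ⇒ p = 1/7

P1 mixes 1/7 on A; P2 mixes 2/3 on P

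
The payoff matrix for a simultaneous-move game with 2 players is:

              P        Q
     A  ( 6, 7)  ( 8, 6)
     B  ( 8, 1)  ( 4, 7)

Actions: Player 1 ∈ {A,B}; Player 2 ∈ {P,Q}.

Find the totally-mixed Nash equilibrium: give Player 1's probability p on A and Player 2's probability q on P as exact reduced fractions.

P1 indiff ⇒ q·6+(1-q)·8 = q·8+(1-q)·4 ⇒ q(-2) = (1-q)(-4) ⇒ q = 2/3
P2 indiff ⇒ p·7+(1-p)·1 = p·6+(1-p)·7 ⇒ p(1) = (1-p)(6) ⇒ p = 6/7

(p,q) = (6/7, 2/3)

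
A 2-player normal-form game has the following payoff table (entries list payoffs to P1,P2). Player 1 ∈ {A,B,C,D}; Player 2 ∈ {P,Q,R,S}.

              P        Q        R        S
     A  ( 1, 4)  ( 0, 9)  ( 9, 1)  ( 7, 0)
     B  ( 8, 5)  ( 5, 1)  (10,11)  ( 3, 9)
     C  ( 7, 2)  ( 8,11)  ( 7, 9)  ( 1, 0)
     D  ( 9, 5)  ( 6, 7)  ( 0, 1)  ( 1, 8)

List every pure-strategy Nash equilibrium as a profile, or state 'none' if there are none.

Nash profiles: (B,R), (C,Q)

(A,P): not NE [P1→D gives 9>1; P2→Q gives 9>4]
(A,Q): not NE [P1→C gives 8>0]
(A,R): not NE [P1→B gives 10>9; P2→Q gives 9>1]
(A,S): not NE [P2→Q gives 9>0]
(B,P): not NE [P1→D gives 9>8; P2→R gives 11>5]
(B,Q): not NE [P1→C gives 8>5; P2→R gives 11>1]
(B,R): NE
(B,S): not NE [P1→A gives 7>3; P2→R gives 11>9]
(C,P): not NE [P1→D gives 9>7; P2→Q gives 11>2]
(C,Q): NE
(C,R): not NE [P1→B gives 10>7; P2→Q gives 11>9]
(C,S): not NE [P1→A gives 7>1; P2→Q gives 11>0]
(D,P): not NE [P2→S gives 8>5]
(D,Q): not NE [P1→C gives 8>6; P2→S gives 8>7]
(D,R): not NE [P1→B gives 10>0; P2→S gives 8>1]
(D,S): not NE [P1→A gives 7>1]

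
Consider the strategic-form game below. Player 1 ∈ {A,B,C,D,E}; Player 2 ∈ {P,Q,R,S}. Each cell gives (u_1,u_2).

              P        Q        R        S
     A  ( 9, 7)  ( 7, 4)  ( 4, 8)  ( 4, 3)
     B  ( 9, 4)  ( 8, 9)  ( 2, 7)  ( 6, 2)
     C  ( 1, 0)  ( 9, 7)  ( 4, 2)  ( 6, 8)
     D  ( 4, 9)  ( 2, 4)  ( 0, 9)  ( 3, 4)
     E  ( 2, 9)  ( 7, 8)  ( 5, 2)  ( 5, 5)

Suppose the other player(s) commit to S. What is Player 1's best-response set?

u_1(A vs S) = 4
u_1(B vs S) = 6
u_1(C vs S) = 6
u_1(D vs S) = 3
u_1(E vs S) = 5
max payoff 6 at {B,C}

argmax u_1 = {B,C}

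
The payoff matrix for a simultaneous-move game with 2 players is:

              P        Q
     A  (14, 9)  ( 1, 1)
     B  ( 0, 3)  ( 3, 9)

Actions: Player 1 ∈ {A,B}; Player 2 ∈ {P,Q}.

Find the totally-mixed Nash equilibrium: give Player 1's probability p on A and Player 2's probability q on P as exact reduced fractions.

P1 mixes 3/7 on A; P2 mixes 1/8 on P

P1 indiff ⇒ q·14+(1-q)·1 = q·0+(1-q)·3 ⇒ q(14) = (1-q)(2) ⇒ q = 1/8
P2 indiff ⇒ p·9+(1-p)·3 = p·1+(1-p)·9 ⇒ p(8) = (1-p)(6) ⇒ p = 3/7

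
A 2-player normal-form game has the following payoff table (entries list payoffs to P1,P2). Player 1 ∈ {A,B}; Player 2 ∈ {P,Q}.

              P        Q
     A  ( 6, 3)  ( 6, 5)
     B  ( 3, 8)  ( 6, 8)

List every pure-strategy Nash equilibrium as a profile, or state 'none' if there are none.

NE set: (A,Q), (B,Q)

(A,P): not NE [P2→Q gives 5>3]
(A,Q): NE
(B,P): not NE [P1→A gives 6>3]
(B,Q): NE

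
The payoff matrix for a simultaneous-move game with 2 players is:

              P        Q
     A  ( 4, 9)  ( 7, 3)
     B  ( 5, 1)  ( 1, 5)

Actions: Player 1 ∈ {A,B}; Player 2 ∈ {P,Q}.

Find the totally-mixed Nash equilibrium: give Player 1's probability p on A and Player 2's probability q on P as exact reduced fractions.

p=2/5, q=6/7

P1 indiff ⇒ q·4+(1-q)·7 = q·5+(1-q)·1 ⇒ q(-1) = (1-q)(-6) ⇒ q = 6/7
P2 indiff ⇒ p·9+(1-p)·1 = p·3+(1-p)·5 ⇒ p(6) = (1-p)(4) ⇒ p = 2/5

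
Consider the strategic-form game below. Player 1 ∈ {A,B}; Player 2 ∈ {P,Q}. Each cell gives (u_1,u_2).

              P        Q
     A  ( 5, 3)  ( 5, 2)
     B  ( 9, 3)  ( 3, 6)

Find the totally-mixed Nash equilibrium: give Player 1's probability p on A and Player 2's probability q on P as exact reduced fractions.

P1 indiff ⇒ q·5+(1-q)·5 = q·9+(1-q)·3 ⇒ q(-4) = (1-q)(-2) ⇒ q = 1/3
P2 indiff ⇒ p·3+(1-p)·3 = p·2+(1-p)·6 ⇒ p(1) = (1-p)(3) ⇒ p = 3/4

P1 mixes 3/4 on A; P2 mixes 1/3 on P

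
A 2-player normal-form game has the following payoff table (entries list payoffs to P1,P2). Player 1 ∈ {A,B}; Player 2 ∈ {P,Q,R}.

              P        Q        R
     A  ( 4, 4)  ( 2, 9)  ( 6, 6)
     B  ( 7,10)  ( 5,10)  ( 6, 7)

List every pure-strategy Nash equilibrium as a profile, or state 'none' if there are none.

(A,P): not NE [P1→B gives 7>4; P2→Q gives 9>4]
(A,Q): not NE [P1→B gives 5>2]
(A,R): not NE [P2→Q gives 9>6]
(B,P): NE
(B,Q): NE
(B,R): not NE [P2→Q gives 10>7]

NE set: (B,P), (B,Q)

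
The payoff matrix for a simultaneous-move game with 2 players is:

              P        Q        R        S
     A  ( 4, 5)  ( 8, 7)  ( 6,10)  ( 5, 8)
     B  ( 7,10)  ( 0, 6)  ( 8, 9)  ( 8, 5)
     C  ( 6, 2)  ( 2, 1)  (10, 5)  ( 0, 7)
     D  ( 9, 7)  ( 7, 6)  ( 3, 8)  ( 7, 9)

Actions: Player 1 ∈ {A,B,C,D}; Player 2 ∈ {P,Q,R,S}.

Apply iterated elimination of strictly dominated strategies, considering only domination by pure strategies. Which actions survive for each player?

Remaining: P1:{B,C,D} P2:{P,R,S}

P2 drop Q (R beats it: A:10>7 B:9>6 C:5>1 D:8>6)
P1 drop A (B beats it: P:7>4 R:8>6 S:8>5)
P1→{B,C,D} P2→{P,R,S}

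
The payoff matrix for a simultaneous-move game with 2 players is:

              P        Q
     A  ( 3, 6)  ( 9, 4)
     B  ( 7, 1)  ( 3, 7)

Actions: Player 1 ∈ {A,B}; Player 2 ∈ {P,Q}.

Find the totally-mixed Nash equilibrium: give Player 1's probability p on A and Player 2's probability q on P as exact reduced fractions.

P1 indiff ⇒ q·3+(1-q)·9 = q·7+(1-q)·3 ⇒ q(-4) = (1-q)(-6) ⇒ q = 3/5
P2 indiff ⇒ p·6+(1-p)·1 = p·4+(1-p)·7 ⇒ p(2) = (1-p)(6) ⇒ p = 3/4

p=3/4, q=3/5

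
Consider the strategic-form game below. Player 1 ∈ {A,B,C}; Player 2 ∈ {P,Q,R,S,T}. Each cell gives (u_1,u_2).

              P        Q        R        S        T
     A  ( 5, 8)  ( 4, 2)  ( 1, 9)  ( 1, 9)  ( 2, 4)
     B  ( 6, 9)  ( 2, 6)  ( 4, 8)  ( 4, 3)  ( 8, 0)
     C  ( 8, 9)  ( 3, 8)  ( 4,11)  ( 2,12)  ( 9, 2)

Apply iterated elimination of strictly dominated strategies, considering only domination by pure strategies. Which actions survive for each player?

P2 drop Q (P beats it: A:8>2 B:9>6 C:9>8)
P1 drop A (B beats it: P:6>5 R:4>1 S:4>1 T:8>2)
P2 drop T (P beats it: B:9>0 C:9>2)
P1→{B,C} P2→{P,R,S}

Remaining: P1:{B,C} P2:{P,R,S}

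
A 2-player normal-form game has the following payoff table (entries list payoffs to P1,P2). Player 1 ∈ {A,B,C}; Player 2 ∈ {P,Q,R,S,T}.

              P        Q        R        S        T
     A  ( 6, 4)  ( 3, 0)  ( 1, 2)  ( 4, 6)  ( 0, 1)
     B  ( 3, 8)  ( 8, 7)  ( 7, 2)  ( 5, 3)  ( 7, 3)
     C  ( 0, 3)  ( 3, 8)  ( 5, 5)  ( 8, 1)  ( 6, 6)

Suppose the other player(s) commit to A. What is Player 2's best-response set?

argmax u_2 = {S}

u_2(P vs A) = 4
u_2(Q vs A) = 0
u_2(R vs A) = 2
u_2(S vs A) = 6
u_2(T vs A) = 1
max payoff 6 at {S}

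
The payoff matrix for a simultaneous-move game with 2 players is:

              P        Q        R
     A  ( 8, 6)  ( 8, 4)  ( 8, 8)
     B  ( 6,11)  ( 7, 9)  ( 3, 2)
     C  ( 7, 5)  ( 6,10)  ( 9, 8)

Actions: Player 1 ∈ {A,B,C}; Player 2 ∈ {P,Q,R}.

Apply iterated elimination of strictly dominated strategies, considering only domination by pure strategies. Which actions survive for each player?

P1 drop B (A beats it: P:8>6 Q:8>7 R:8>3)
P2 drop P (R beats it: A:8>6 C:8>5)
P1→{A,C} P2→{Q,R}

IESDS → P1:{A,C} P2:{Q,R}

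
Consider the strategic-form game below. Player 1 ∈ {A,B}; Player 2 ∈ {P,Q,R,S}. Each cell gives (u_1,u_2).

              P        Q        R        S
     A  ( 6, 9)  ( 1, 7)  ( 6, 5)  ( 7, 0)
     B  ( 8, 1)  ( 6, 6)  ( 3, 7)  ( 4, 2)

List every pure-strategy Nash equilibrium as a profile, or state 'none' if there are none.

(A,P): not NE [P1→B gives 8>6]
(A,Q): not NE [P1→B gives 6>1; P2→P gives 9>7]
(A,R): not NE [P2→P gives 9>5]
(A,S): not NE [P2→P gives 9>0]
(B,P): not NE [P2→R gives 7>1]
(B,Q): not NE [P2→R gives 7>6]
(B,R): not NE [P1→A gives 6>3]
(B,S): not NE [P1→A gives 7>4; P2→R gives 7>2]

No pure NE.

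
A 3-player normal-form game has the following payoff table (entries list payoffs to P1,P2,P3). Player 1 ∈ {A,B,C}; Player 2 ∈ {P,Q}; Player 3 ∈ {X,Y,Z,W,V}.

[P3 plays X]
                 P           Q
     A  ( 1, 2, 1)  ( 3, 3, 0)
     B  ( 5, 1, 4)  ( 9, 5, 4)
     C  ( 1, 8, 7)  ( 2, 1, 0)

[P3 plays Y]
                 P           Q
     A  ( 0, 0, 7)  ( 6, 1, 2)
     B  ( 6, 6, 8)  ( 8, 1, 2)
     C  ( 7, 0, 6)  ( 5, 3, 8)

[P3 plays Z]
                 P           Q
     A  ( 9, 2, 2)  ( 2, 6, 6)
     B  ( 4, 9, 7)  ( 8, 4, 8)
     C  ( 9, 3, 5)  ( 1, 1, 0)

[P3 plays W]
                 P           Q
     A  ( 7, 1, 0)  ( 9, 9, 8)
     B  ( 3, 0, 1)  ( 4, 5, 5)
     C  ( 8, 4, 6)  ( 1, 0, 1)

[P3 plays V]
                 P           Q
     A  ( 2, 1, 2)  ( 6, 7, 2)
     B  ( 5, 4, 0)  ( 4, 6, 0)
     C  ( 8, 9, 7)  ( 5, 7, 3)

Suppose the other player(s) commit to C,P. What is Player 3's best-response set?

P3 best: {X,V}

u_3(X vs C,P) = 7
u_3(Y vs C,P) = 6
u_3(Z vs C,P) = 5
u_3(W vs C,P) = 6
u_3(V vs C,P) = 7
max payoff 7 at {X,V}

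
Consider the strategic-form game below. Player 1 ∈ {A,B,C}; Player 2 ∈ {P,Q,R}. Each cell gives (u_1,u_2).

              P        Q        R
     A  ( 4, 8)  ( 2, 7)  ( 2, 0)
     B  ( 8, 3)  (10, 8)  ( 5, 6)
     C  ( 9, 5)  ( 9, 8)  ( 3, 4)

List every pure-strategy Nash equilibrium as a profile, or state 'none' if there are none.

(A,P): not NE [P1→C gives 9>4]
(A,Q): not NE [P1→B gives 10>2; P2→P gives 8>7]
(A,R): not NE [P1→B gives 5>2; P2→P gives 8>0]
(B,P): not NE [P1→C gives 9>8; P2→Q gives 8>3]
(B,Q): NE
(B,R): not NE [P2→Q gives 8>6]
(C,P): not NE [P2→Q gives 8>5]
(C,Q): not NE [P1→B gives 10>9]
(C,R): not NE [P1→B gives 5>3; P2→Q gives 8>4]

Nash profiles: (B,Q)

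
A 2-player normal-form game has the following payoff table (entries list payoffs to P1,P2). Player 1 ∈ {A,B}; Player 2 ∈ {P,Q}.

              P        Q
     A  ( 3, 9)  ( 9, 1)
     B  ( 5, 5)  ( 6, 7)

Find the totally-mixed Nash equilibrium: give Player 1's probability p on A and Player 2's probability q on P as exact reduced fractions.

P1 indiff ⇒ q·3+(1-q)·9 = q·5+(1-q)·6 ⇒ q(-2) = (1-q)(-3) ⇒ q = 3/5
P2 indiff ⇒ p·9+(1-p)·5 = p·1+(1-p)·7 ⇒ p(8) = (1-p)(2) ⇒ p = 1/5

(p,q) = (1/5, 3/5)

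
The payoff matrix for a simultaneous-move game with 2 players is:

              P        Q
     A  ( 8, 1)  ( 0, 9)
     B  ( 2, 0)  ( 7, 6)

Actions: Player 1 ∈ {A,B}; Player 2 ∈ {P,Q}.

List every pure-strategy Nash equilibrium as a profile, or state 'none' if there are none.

PSNE = {(B,Q)}

(A,P): not NE [P2→Q gives 9>1]
(A,Q): not NE [P1→B gives 7>0]
(B,P): not NE [P1→A gives 8>2; P2→Q gives 6>0]
(B,Q): NE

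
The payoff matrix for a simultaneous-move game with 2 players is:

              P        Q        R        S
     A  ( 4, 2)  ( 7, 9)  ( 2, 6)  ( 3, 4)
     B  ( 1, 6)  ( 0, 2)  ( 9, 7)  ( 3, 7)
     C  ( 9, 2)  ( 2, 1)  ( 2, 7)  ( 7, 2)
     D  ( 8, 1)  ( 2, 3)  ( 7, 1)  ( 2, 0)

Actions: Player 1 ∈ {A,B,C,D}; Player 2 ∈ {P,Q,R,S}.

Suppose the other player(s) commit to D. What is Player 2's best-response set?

BR_2 = {Q}

u_2(P vs D) = 1
u_2(Q vs D) = 3
u_2(R vs D) = 1
u_2(S vs D) = 0
max payoff 3 at {Q}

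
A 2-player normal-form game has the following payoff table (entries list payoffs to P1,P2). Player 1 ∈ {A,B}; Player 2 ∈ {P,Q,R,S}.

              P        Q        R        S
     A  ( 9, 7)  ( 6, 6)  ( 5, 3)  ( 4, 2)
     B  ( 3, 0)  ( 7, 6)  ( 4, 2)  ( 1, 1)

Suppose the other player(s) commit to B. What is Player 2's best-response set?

u_2(P vs B) = 0
u_2(Q vs B) = 6
u_2(R vs B) = 2
u_2(S vs B) = 1
max payoff 6 at {Q}

BR_2 = {Q}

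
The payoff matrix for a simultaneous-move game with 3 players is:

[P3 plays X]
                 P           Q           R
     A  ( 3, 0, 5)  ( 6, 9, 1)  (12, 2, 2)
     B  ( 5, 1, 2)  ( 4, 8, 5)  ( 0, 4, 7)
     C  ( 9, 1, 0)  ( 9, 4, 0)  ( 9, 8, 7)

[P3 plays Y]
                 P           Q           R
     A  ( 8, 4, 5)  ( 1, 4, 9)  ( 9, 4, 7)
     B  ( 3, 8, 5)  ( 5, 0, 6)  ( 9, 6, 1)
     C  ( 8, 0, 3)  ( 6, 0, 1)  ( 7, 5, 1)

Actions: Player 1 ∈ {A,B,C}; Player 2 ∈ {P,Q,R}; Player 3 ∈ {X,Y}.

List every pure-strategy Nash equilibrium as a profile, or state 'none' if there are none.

NE set: (A,P,Y), (A,R,Y)

(A,P,X): not NE [P1→C gives 9>3; P2→Q gives 9>0]
(A,P,Y): NE
(A,Q,X): not NE [P1→C gives 9>6; P3→Y gives 9>1]
(A,Q,Y): not NE [P1→C gives 6>1]
(A,R,X): not NE [P2→Q gives 9>2; P3→Y gives 7>2]
(A,R,Y): NE
(B,P,X): not NE [P1→C gives 9>5; P2→Q gives 8>1; P3→Y gives 5>2]
(B,P,Y): not NE [P1→C gives 8>3]
(B,Q,X): not NE [P1→C gives 9>4; P3→Y gives 6>5]
(B,Q,Y): not NE [P1→C gives 6>5; P2→P gives 8>0]
(B,R,X): not NE [P1→A gives 12>0; P2→Q gives 8>4]
(B,R,Y): not NE [P2→P gives 8>6; P3→X gives 7>1]
(C,P,X): not NE [P2→R gives 8>1; P3→Y gives 3>0]
(C,P,Y): not NE [P2→R gives 5>0]
(C,Q,X): not NE [P2→R gives 8>4; P3→Y gives 1>0]
(C,Q,Y): not NE [P2→R gives 5>0]
(C,R,X): not NE [P1→A gives 12>9]
(C,R,Y): not NE [P1→B gives 9>7; P3→X gives 7>1]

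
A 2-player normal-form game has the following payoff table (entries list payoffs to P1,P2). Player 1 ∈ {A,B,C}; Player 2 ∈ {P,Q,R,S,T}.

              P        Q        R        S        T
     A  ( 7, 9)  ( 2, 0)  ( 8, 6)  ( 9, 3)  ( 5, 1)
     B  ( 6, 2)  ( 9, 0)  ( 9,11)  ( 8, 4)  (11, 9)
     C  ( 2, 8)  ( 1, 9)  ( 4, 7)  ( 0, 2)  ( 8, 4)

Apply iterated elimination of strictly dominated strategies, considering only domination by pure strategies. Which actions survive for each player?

Remaining: P1:{A,B} P2:{P,R}

P1 drop C (B beats it: P:6>2 Q:9>1 R:9>4 S:8>0 T:11>8)
P2 drop Q (P beats it: A:9>0 B:2>0)
P2 drop S (R beats it: A:6>3 B:11>4)
P2 drop T (R beats it: A:6>1 B:11>9)
P1→{A,B} P2→{P,R}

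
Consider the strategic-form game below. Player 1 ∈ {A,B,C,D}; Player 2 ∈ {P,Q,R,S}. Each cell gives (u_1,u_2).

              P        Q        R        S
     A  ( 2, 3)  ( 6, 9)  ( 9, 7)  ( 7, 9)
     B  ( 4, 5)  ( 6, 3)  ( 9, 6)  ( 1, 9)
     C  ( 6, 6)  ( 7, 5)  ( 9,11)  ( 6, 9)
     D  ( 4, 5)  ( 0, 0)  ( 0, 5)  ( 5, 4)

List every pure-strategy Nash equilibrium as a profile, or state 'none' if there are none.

NE set: (A,S), (C,R)

(A,P): not NE [P1→C gives 6>2; P2→S gives 9>3]
(A,Q): not NE [P1→C gives 7>6]
(A,R): not NE [P2→S gives 9>7]
(A,S): NE
(B,P): not NE [P1→C gives 6>4; P2→S gives 9>5]
(B,Q): not NE [P1→C gives 7>6; P2→S gives 9>3]
(B,R): not NE [P2→S gives 9>6]
(B,S): not NE [P1→A gives 7>1]
(C,P): not NE [P2→R gives 11>6]
(C,Q): not NE [P2→R gives 11>5]
(C,R): NE
(C,S): not NE [P1→A gives 7>6; P2→R gives 11>9]
(D,P): not NE [P1→C gives 6>4]
(D,Q): not NE [P1→C gives 7>0; P2→R gives 5>0]
(D,R): not NE [P1→C gives 9>0]
(D,S): not NE [P1→A gives 7>5; P2→R gives 5>4]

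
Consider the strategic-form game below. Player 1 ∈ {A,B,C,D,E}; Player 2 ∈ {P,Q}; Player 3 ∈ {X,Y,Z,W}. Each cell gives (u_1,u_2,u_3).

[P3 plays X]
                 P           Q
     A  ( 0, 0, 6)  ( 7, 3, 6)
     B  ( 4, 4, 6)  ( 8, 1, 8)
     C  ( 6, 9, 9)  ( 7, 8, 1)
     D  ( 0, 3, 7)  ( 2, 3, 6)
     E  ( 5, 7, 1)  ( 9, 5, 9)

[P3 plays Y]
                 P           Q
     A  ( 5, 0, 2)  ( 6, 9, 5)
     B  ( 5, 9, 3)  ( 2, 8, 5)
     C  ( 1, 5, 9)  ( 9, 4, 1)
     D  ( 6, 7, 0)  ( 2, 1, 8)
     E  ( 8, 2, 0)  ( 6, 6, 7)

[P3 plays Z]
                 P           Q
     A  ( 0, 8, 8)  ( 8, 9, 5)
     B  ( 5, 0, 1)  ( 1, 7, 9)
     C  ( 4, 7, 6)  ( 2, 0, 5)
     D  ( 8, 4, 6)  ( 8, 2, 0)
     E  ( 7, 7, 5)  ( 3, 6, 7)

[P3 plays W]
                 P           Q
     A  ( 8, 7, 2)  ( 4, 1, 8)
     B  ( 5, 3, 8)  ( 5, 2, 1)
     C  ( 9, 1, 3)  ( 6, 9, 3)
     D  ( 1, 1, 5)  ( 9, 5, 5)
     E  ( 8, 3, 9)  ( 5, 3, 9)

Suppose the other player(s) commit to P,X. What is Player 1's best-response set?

u_1(A vs P,X) = 0
u_1(B vs P,X) = 4
u_1(C vs P,X) = 6
u_1(D vs P,X) = 0
u_1(E vs P,X) = 5
max payoff 6 at {C}

P1 best: {C}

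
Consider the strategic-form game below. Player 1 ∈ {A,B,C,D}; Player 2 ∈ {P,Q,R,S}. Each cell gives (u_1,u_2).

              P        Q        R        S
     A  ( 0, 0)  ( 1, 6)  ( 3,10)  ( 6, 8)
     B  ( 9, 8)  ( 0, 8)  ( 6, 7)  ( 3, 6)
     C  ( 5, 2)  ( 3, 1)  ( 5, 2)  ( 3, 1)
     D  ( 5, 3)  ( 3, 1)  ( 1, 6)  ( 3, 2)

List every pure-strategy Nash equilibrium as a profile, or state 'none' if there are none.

(A,P): not NE [P1→B gives 9>0; P2→R gives 10>0]
(A,Q): not NE [P1→D gives 3>1; P2→R gives 10>6]
(A,R): not NE [P1→B gives 6>3]
(A,S): not NE [P2→R gives 10>8]
(B,P): NE
(B,Q): not NE [P1→D gives 3>0]
(B,R): not NE [P2→Q gives 8>7]
(B,S): not NE [P1→A gives 6>3; P2→Q gives 8>6]
(C,P): not NE [P1→B gives 9>5]
(C,Q): not NE [P2→R gives 2>1]
(C,R): not NE [P1→B gives 6>5]
(C,S): not NE [P1→A gives 6>3; P2→R gives 2>1]
(D,P): not NE [P1→B gives 9>5; P2→R gives 6>3]
(D,Q): not NE [P2→R gives 6>1]
(D,R): not NE [P1→B gives 6>1]
(D,S): not NE [P1→A gives 6>3; P2→R gives 6>2]

NE set: (B,P)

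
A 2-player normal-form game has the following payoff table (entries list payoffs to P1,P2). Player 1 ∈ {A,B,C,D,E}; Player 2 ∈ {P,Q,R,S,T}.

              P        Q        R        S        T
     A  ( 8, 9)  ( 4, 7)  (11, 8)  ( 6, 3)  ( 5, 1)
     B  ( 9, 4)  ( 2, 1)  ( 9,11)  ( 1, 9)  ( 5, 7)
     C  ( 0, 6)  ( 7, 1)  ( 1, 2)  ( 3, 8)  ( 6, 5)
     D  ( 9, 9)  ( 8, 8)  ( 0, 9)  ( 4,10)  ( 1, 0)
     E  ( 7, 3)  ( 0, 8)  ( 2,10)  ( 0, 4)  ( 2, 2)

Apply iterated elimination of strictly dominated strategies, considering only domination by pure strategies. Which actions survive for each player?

P1 drop E (A beats it: P:8>7 Q:4>0 R:11>2 S:6>0 T:5>2)
P2 drop Q (P beats it: A:9>7 B:4>1 C:6>1 D:9>8)
P2 drop T (S beats it: A:3>1 B:9>7 C:8>5 D:10>0)
P1 drop C (A beats it: P:8>0 R:11>1 S:6>3)
P1→{A,B,D} P2→{P,R,S}

Survivors P1:{A,B,D} P2:{P,R,S}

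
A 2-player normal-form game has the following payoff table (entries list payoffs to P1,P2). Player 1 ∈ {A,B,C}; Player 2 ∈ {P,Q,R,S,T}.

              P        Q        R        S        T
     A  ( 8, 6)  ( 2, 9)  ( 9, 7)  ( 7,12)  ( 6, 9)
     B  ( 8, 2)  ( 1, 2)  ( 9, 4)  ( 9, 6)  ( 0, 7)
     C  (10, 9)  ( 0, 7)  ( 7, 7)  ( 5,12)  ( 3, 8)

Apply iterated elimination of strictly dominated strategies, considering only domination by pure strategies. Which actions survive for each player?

P2 drop P (S beats it: A:12>6 B:6>2 C:12>9)
P1 drop C (A beats it: Q:2>0 R:9>7 S:7>5 T:6>3)
P2 drop Q (S beats it: A:12>9 B:6>2)
P2 drop R (S beats it: A:12>7 B:6>4)
P1→{A,B} P2→{S,T}

IESDS → P1:{A,B} P2:{S,T}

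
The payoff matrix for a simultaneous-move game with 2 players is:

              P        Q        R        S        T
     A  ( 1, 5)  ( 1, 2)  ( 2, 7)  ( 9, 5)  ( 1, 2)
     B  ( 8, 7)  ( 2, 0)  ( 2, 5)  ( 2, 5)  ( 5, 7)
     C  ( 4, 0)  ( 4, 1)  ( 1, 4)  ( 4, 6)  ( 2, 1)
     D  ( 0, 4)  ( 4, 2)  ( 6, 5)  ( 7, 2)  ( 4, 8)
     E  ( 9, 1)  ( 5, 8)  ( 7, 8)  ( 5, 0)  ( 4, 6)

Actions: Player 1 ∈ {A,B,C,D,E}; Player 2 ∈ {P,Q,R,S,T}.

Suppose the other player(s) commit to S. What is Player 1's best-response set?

P1 best: {A}

u_1(A vs S) = 9
u_1(B vs S) = 2
u_1(C vs S) = 4
u_1(D vs S) = 7
u_1(E vs S) = 5
max payoff 9 at {A}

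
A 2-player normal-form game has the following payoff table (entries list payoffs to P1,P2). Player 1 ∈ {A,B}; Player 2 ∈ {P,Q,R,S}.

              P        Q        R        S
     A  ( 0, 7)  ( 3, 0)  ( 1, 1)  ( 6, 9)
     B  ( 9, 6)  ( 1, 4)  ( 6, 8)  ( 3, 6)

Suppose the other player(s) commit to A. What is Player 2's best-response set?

BR_2 = {S}

u_2(P vs A) = 7
u_2(Q vs A) = 0
u_2(R vs A) = 1
u_2(S vs A) = 9
max payoff 9 at {S}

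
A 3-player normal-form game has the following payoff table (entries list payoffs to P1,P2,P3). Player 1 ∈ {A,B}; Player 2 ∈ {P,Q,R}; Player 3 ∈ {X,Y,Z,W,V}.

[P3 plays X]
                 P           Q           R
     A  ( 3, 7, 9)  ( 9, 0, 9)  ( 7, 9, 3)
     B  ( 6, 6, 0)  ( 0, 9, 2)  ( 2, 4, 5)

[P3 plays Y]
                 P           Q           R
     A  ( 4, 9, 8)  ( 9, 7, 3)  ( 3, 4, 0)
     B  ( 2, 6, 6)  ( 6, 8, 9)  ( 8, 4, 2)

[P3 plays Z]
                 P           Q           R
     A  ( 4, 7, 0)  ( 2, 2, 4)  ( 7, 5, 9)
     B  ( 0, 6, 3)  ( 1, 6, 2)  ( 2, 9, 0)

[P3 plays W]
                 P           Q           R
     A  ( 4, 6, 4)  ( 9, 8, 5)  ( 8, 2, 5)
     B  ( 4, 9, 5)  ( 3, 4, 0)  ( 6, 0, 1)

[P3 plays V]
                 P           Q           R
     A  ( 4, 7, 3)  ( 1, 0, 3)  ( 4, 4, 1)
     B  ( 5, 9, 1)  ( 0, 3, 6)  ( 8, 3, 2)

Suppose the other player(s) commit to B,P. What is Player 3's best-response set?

BR_3 = {Y}

u_3(X vs B,P) = 0
u_3(Y vs B,P) = 6
u_3(Z vs B,P) = 3
u_3(W vs B,P) = 5
u_3(V vs B,P) = 1
max payoff 6 at {Y}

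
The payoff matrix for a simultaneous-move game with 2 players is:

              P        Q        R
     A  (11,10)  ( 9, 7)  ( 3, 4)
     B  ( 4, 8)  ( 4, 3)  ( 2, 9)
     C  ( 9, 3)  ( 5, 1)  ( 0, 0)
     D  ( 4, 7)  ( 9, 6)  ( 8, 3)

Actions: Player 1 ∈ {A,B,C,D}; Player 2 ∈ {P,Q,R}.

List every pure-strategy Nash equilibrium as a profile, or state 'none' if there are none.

(A,P): NE
(A,Q): not NE [P2→P gives 10>7]
(A,R): not NE [P1→D gives 8>3; P2→P gives 10>4]
(B,P): not NE [P1→A gives 11>4; P2→R gives 9>8]
(B,Q): not NE [P1→D gives 9>4; P2→R gives 9>3]
(B,R): not NE [P1→D gives 8>2]
(C,P): not NE [P1→A gives 11>9]
(C,Q): not NE [P1→D gives 9>5; P2→P gives 3>1]
(C,R): not NE [P1→D gives 8>0; P2→P gives 3>0]
(D,P): not NE [P1→A gives 11>4]
(D,Q): not NE [P2→P gives 7>6]
(D,R): not NE [P2→P gives 7>3]

PSNE = {(A,P)}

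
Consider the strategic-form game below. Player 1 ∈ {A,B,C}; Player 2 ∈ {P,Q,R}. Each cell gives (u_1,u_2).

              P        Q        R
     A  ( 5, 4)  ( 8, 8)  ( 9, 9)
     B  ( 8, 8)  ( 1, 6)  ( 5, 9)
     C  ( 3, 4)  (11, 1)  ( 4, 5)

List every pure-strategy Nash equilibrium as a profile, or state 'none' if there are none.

Nash profiles: (A,R)

(A,P): not NE [P1→B gives 8>5; P2→R gives 9>4]
(A,Q): not NE [P1→C gives 11>8; P2→R gives 9>8]
(A,R): NE
(B,P): not NE [P2→R gives 9>8]
(B,Q): not NE [P1→C gives 11>1; P2→R gives 9>6]
(B,R): not NE [P1→A gives 9>5]
(C,P): not NE [P1→B gives 8>3; P2→R gives 5>4]
(C,Q): not NE [P2→R gives 5>1]
(C,R): not NE [P1→A gives 9>4]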